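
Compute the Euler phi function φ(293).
292

293 = 293
φ(n) = n × ∏(1 - 1/p) for each prime p dividing n
φ(293) = 293 × (1 - 1/293) = 292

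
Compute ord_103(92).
51

103 is prime, so ord(92) divides φ(103) = 102.
Divisors of 102: 1, 2, 3, 6, 17, 34, 51, 102.
Repeated squaring: 92^1 ≡ 92, 92^2 ≡ 18, 92^4 ≡ 15, 92^8 ≡ 19, 92^16 ≡ 52, 92^32 ≡ 26, 92^64 ≡ 58 (mod 103).
Test 92^d mod 103 for each divisor d in increasing order:
92^1 ≡ 92
92^2 ≡ 18
92^3 = 92^2·92^1 ≡ 8
92^6 = 92^4·92^2 ≡ 64
92^17 = 92^16·92^1 ≡ 46
92^34 = 92^32·92^2 ≡ 56
92^51 = 92^32·92^16·92^2·92^1 ≡ 1  ← first divisor giving 1
The order is 51.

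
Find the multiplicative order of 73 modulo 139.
138

139 is prime, so ord(73) divides φ(139) = 138.
Divisors of 138: 1, 2, 3, 6, 23, 46, 69, 138.
Repeated squaring: 73^1 ≡ 73, 73^2 ≡ 47, 73^4 ≡ 124, 73^8 ≡ 86, 73^16 ≡ 29, 73^32 ≡ 7, 73^64 ≡ 49, 73^128 ≡ 38 (mod 139).
Test 73^d mod 139 for each divisor d in increasing order:
73^1 ≡ 73
73^2 ≡ 47
73^3 = 73^2·73^1 ≡ 95
73^6 = 73^4·73^2 ≡ 129
73^23 = 73^16·73^4·73^2·73^1 ≡ 97
73^46 = 73^32·73^8·73^4·73^2 ≡ 96
73^69 = 73^64·73^4·73^1 ≡ 138
73^138 = 73^128·73^8·73^2 ≡ 1  ← first divisor giving 1
The order is 138.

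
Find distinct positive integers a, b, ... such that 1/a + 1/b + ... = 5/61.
1/13 + 1/199 + 1/52603 + 1/4150560811 + 1/34454310087467394631

Greedy algorithm:
5/61: ceiling(61/5) = 13, use 1/13
4/793: ceiling(793/4) = 199, use 1/199
3/157807: ceiling(157807/3) = 52603, use 1/52603
2/8301121621: ceiling(8301121621/2) = 4150560811, use 1/4150560811
1/34454310087467394631: ceiling(34454310087467394631/1) = 34454310087467394631, use 1/34454310087467394631
Result: 5/61 = 1/13 + 1/199 + 1/52603 + 1/4150560811 + 1/34454310087467394631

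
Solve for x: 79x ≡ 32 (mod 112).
x ≡ 16 (mod 112)

gcd(79, 112) = 1, which divides 32, so solutions exist.
Find 79^(-1) mod 112 by the extended Euclidean algorithm:
112 = 1 × 79 + 33  ⟹  33 = (1)·112 + (-1)·79
79 = 2 × 33 + 13  ⟹  13 = (-2)·112 + (3)·79
33 = 2 × 13 + 7  ⟹  7 = (5)·112 + (-7)·79
13 = 1 × 7 + 6  ⟹  6 = (-7)·112 + (10)·79
7 = 1 × 6 + 1  ⟹  1 = (12)·112 + (-17)·79
So (-17)·79 ≡ 1 (mod 112), i.e. 79^(-1) ≡ -17 ≡ 95 (mod 112).
x ≡ 95 × 32 = 3040 ≡ 16 (mod 112).
Check: 79 × 16 = 1264 ≡ 32 (mod 112).
Unique solution: x ≡ 16 (mod 112)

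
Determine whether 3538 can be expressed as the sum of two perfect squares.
17² + 57² (a=17, b=57)

Factorization: 3538 = 2 × 29 × 61
By Fermat: n is sum of two squares iff every prime p ≡ 3 (mod 4) appears to even power.
All primes ≡ 3 (mod 4) appear to even power.
Search a = 0, 1, 2, … for 3538 - a² a perfect square: first hit at a = 17: 3538 - 289 = 3249 = 57².
3538 = 17² + 57² = 289 + 3249 ✓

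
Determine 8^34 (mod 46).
8

Repeated squaring. Binary of 34 = 100010.
8^1 ≡ 8 (mod 46); 8^2 ≡ 18 (mod 46); 8^4 ≡ 2 (mod 46); 8^8 ≡ 4 (mod 46); 8^16 ≡ 16 (mod 46); 8^32 ≡ 26 (mod 46)
8^34 = 8^2 × 8^32 ≡ 8 (mod 46)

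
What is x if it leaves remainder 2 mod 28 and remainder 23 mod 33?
254

Using Chinese Remainder Theorem:
M = 28 × 33 = 924
M1 = 33, M2 = 28
y1 = 33^(-1) mod 28 = 17
y2 = 28^(-1) mod 33 = 13
x = (2×33×17 + 23×28×13) mod 924 = 254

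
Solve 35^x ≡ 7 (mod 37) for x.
32

Baby-step giant-step with step n = ⌈√37⌉ = 7.
Baby steps 35^j mod 37 (j:value) for j=0..6: 0:1, 1:35, 2:4, 3:29, 4:16, 5:5, 6:27.
Giant-step multiplier: 35^(-7) ≡ 35^(36-7) = 35^29 ≡ 13 (mod 37).
Giant steps γ_i = 7·13^i mod 37: γ_0=7, γ_1=17, γ_2=36, γ_3=24, γ_4=16 (in table at j=4).
x = i·n + j = 4·7 + 4 = 32.
Check: 35^32 ≡ 7 (mod 37).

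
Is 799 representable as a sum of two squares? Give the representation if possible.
Not possible

Factorization: 799 = 17 × 47
By Fermat: n is sum of two squares iff every prime p ≡ 3 (mod 4) appears to even power.
Prime(s) ≡ 3 (mod 4) with odd exponent: [(47, 1)]
Therefore 799 cannot be expressed as a² + b².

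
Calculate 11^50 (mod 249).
193

Repeated squaring. Binary of 50 = 110010.
11^1 ≡ 11 (mod 249); 11^2 ≡ 121 (mod 249); 11^4 ≡ 199 (mod 249); 11^8 ≡ 10 (mod 249); 11^16 ≡ 100 (mod 249); 11^32 ≡ 40 (mod 249)
11^50 = 11^2 × 11^16 × 11^32 ≡ 193 (mod 249)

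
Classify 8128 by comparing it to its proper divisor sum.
perfect

Proper divisors of 8128: sum = 1 + 2 + 4 + 8 + 16 + 32 + 64 + 127 + 254 + 508 + 1016 + 2032 + 4064 = 8128
Since 8128 = 8128, 8128 is perfect.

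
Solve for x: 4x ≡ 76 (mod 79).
x ≡ 19 (mod 79)

gcd(4, 79) = 1, which divides 76, so solutions exist.
Find 4^(-1) mod 79 by the extended Euclidean algorithm:
79 = 19 × 4 + 3  ⟹  3 = (1)·79 + (-19)·4
4 = 1 × 3 + 1  ⟹  1 = (-1)·79 + (20)·4
So (20)·4 ≡ 1 (mod 79), i.e. 4^(-1) ≡ 20 (mod 79).
x ≡ 20 × 76 = 1520 ≡ 19 (mod 79).
Check: 4 × 19 = 76 ≡ 76 (mod 79).
Unique solution: x ≡ 19 (mod 79)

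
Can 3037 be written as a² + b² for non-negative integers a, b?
11² + 54² (a=11, b=54)

Factorization: 3037 = 3037
By Fermat: n is sum of two squares iff every prime p ≡ 3 (mod 4) appears to even power.
All primes ≡ 3 (mod 4) appear to even power.
Search a = 0, 1, 2, … for 3037 - a² a perfect square: first hit at a = 11: 3037 - 121 = 2916 = 54².
3037 = 11² + 54² = 121 + 2916 ✓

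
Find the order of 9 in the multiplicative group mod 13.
3

13 is prime, so ord(9) divides φ(13) = 12.
Divisors of 12: 1, 2, 3, 4, 6, 12.
Repeated squaring: 9^1 ≡ 9, 9^2 ≡ 3, 9^4 ≡ 9, 9^8 ≡ 3 (mod 13).
Test 9^d mod 13 for each divisor d in increasing order:
9^1 ≡ 9
9^2 ≡ 3
9^3 = 9^2·9^1 ≡ 1  ← first divisor giving 1
The order is 3.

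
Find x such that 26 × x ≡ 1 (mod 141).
38

gcd(26, 141) = 1, so the inverse exists.
Extended Euclidean algorithm on (141, 26):
141 = 5 × 26 + 11  ⟹  11 = (1)·141 + (-5)·26
26 = 2 × 11 + 4  ⟹  4 = (-2)·141 + (11)·26
11 = 2 × 4 + 3  ⟹  3 = (5)·141 + (-27)·26
4 = 1 × 3 + 1  ⟹  1 = (-7)·141 + (38)·26
So (38)·26 ≡ 1 (mod 141), i.e. 26^(-1) ≡ 38 (mod 141).
Check: 26 × 38 = 988 ≡ 1 (mod 141)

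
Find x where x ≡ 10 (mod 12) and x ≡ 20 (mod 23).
250

Using Chinese Remainder Theorem:
M = 12 × 23 = 276
M1 = 23, M2 = 12
y1 = 23^(-1) mod 12 = 11
y2 = 12^(-1) mod 23 = 2
x = (10×23×11 + 20×12×2) mod 276 = 250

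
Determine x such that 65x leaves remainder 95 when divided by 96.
x ≡ 31 (mod 96)

gcd(65, 96) = 1, which divides 95, so solutions exist.
Find 65^(-1) mod 96 by the extended Euclidean algorithm:
96 = 1 × 65 + 31  ⟹  31 = (1)·96 + (-1)·65
65 = 2 × 31 + 3  ⟹  3 = (-2)·96 + (3)·65
31 = 10 × 3 + 1  ⟹  1 = (21)·96 + (-31)·65
So (-31)·65 ≡ 1 (mod 96), i.e. 65^(-1) ≡ -31 ≡ 65 (mod 96).
x ≡ 65 × 95 = 6175 ≡ 31 (mod 96).
Check: 65 × 31 = 2015 ≡ 95 (mod 96).
Unique solution: x ≡ 31 (mod 96)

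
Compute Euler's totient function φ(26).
12

26 = 2 × 13
φ(n) = n × ∏(1 - 1/p) for each prime p dividing n
φ(26) = 26 × (1 - 1/2) × (1 - 1/13) = 12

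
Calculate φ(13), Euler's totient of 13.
12

13 = 13
φ(n) = n × ∏(1 - 1/p) for each prime p dividing n
φ(13) = 13 × (1 - 1/13) = 12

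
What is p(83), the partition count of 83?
23338469

p(n) counts ways to write n as a sum of positive integers (order ignored).
Euler's pentagonal recurrence: p(k) = p(k-1) + p(k-2) - p(k-5) - p(k-7) + p(k-12) + p(k-15) - ... (offsets j(3j∓1)/2, signs ++--, p(0)=1, p(<0)=0).
DP table for k = 0..82: p(0)=1, p(1)=1, p(2)=2, p(3)=3, p(4)=5, p(5)=7, p(6)=11, p(7)=15, p(8)=22, p(9)=30, p(10)=42, p(11)=56, p(12)=77, p(13)=101, p(14)=135, p(15)=176, p(16)=231, p(17)=297, p(18)=385, p(19)=490, p(20)=627, p(21)=792, p(22)=1002, p(23)=1255, p(24)=1575, p(25)=1958, p(26)=2436, p(27)=3010, p(28)=3718, p(29)=4565, p(30)=5604, p(31)=6842, p(32)=8349, p(33)=10143, p(34)=12310, p(35)=14883, p(36)=17977, p(37)=21637, p(38)=26015, p(39)=31185, p(40)=37338, p(41)=44583, p(42)=53174, p(43)=63261, p(44)=75175, p(45)=89134, p(46)=105558, p(47)=124754, p(48)=147273, p(49)=173525, p(50)=204226, p(51)=239943, p(52)=281589, p(53)=329931, p(54)=386155, p(55)=451276, p(56)=526823, p(57)=614154, p(58)=715220, p(59)=831820, p(60)=966467, p(61)=1121505, p(62)=1300156, p(63)=1505499, p(64)=1741630, p(65)=2012558, p(66)=2323520, p(67)=2679689, p(68)=3087735, p(69)=3554345, p(70)=4087968, p(71)=4697205, p(72)=5392783, p(73)=6185689, p(74)=7089500, p(75)=8118264, p(76)=9289091, p(77)=10619863, p(78)=12132164, p(79)=13848650, p(80)=15796476, p(81)=18004327, p(82)=20506255.
Final step: p(83) = p(82) + p(81) - p(78) - p(76) + p(71) + p(68) - p(61) - p(57) + p(48) + p(43) - p(32) - p(26) + p(13) + p(6)
= 20506255 + 18004327 - 12132164 - 9289091 + 4697205 + 3087735 - 1121505 - 614154 + 147273 + 63261 - 8349 - 2436 + 101 + 11
= 23338469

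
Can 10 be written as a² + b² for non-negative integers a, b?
1² + 3² (a=1, b=3)

Factorization: 10 = 2 × 5
By Fermat: n is sum of two squares iff every prime p ≡ 3 (mod 4) appears to even power.
All primes ≡ 3 (mod 4) appear to even power.
Search a = 0, 1, 2, … for 10 - a² a perfect square: first hit at a = 1: 10 - 1 = 9 = 3².
10 = 1² + 3² = 1 + 9 ✓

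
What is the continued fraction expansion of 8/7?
[1; 7]

Euclidean algorithm steps:
8 = 1 × 7 + 1
7 = 7 × 1 + 0
Continued fraction: [1; 7]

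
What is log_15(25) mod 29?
12

Baby-step giant-step with step n = ⌈√29⌉ = 6.
Baby steps 15^j mod 29 (j:value) for j=0..5: 0:1, 1:15, 2:22, 3:11, 4:20, 5:10.
Giant-step multiplier: 15^(-6) ≡ 15^(28-6) = 15^22 ≡ 6 (mod 29).
Giant steps γ_i = 25·6^i mod 29: γ_0=25, γ_1=5, γ_2=1 (in table at j=0).
x = i·n + j = 2·6 + 0 = 12.
Check: 15^12 ≡ 25 (mod 29).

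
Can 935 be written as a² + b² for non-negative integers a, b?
Not possible

Factorization: 935 = 5 × 11 × 17
By Fermat: n is sum of two squares iff every prime p ≡ 3 (mod 4) appears to even power.
Prime(s) ≡ 3 (mod 4) with odd exponent: [(11, 1)]
Therefore 935 cannot be expressed as a² + b².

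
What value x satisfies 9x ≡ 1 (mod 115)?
64

gcd(9, 115) = 1, so the inverse exists.
Extended Euclidean algorithm on (115, 9):
115 = 12 × 9 + 7  ⟹  7 = (1)·115 + (-12)·9
9 = 1 × 7 + 2  ⟹  2 = (-1)·115 + (13)·9
7 = 3 × 2 + 1  ⟹  1 = (4)·115 + (-51)·9
So (-51)·9 ≡ 1 (mod 115), i.e. 9^(-1) ≡ -51 ≡ 64 (mod 115).
Check: 9 × 64 = 576 ≡ 1 (mod 115)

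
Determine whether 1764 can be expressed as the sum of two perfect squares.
0² + 42² (a=0, b=42)

Factorization: 1764 = 2^2 × 3^2 × 7^2
By Fermat: n is sum of two squares iff every prime p ≡ 3 (mod 4) appears to even power.
All primes ≡ 3 (mod 4) appear to even power.
Search a = 0, 1, 2, … for 1764 - a² a perfect square: first hit at a = 0: 1764 - 0 = 1764 = 42².
1764 = 0² + 42² = 0 + 1764 ✓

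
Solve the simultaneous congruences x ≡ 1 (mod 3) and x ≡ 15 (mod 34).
49

Using Chinese Remainder Theorem:
M = 3 × 34 = 102
M1 = 34, M2 = 3
y1 = 34^(-1) mod 3 = 1
y2 = 3^(-1) mod 34 = 23
x = (1×34×1 + 15×3×23) mod 102 = 49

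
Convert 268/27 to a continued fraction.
[9; 1, 12, 2]

Euclidean algorithm steps:
268 = 9 × 27 + 25
27 = 1 × 25 + 2
25 = 12 × 2 + 1
2 = 2 × 1 + 0
Continued fraction: [9; 1, 12, 2]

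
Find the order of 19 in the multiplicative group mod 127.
3

127 is prime, so ord(19) divides φ(127) = 126.
Divisors of 126: 1, 2, 3, 6, 7, 9, 14, 18, 21, 42, 63, 126.
Repeated squaring: 19^1 ≡ 19, 19^2 ≡ 107, 19^4 ≡ 19, 19^8 ≡ 107, 19^16 ≡ 19, 19^32 ≡ 107, 19^64 ≡ 19 (mod 127).
Test 19^d mod 127 for each divisor d in increasing order:
19^1 ≡ 19
19^2 ≡ 107
19^3 = 19^2·19^1 ≡ 1  ← first divisor giving 1
The order is 3.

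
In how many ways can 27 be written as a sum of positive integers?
3010

p(n) counts ways to write n as a sum of positive integers (order ignored).
Euler's pentagonal recurrence: p(k) = p(k-1) + p(k-2) - p(k-5) - p(k-7) + p(k-12) + p(k-15) - ... (offsets j(3j∓1)/2, signs ++--, p(0)=1, p(<0)=0).
DP table for k = 0..26: p(0)=1, p(1)=1, p(2)=2, p(3)=3, p(4)=5, p(5)=7, p(6)=11, p(7)=15, p(8)=22, p(9)=30, p(10)=42, p(11)=56, p(12)=77, p(13)=101, p(14)=135, p(15)=176, p(16)=231, p(17)=297, p(18)=385, p(19)=490, p(20)=627, p(21)=792, p(22)=1002, p(23)=1255, p(24)=1575, p(25)=1958, p(26)=2436.
Final step: p(27) = p(26) + p(25) - p(22) - p(20) + p(15) + p(12) - p(5) - p(1)
= 2436 + 1958 - 1002 - 627 + 176 + 77 - 7 - 1
= 3010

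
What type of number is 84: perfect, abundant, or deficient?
abundant

Proper divisors of 84: sum = 1 + 2 + 3 + 4 + 6 + 7 + 12 + 14 + 21 + 28 + 42 = 140
Since 140 > 84, 84 is abundant.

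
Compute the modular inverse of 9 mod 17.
2

gcd(9, 17) = 1, so the inverse exists.
Extended Euclidean algorithm on (17, 9):
17 = 1 × 9 + 8  ⟹  8 = (1)·17 + (-1)·9
9 = 1 × 8 + 1  ⟹  1 = (-1)·17 + (2)·9
So (2)·9 ≡ 1 (mod 17), i.e. 9^(-1) ≡ 2 (mod 17).
Check: 9 × 2 = 18 ≡ 1 (mod 17)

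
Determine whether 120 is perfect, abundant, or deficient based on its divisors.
abundant

Proper divisors of 120: sum = 1 + 2 + 3 + 4 + 5 + 6 + 8 + 10 + 12 + 15 + 20 + 24 + 30 + 40 + 60 = 240
Since 240 > 120, 120 is abundant.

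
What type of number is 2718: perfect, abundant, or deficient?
abundant

Proper divisors of 2718: sum = 1 + 2 + 3 + 6 + 9 + 18 + 151 + 302 + 453 + 906 + 1359 = 3210
Since 3210 > 2718, 2718 is abundant.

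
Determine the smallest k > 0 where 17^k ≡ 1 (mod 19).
9

19 is prime, so ord(17) divides φ(19) = 18.
Divisors of 18: 1, 2, 3, 6, 9, 18.
Repeated squaring: 17^1 ≡ 17, 17^2 ≡ 4, 17^4 ≡ 16, 17^8 ≡ 9, 17^16 ≡ 5 (mod 19).
Test 17^d mod 19 for each divisor d in increasing order:
17^1 ≡ 17
17^2 ≡ 4
17^3 = 17^2·17^1 ≡ 11
17^6 = 17^4·17^2 ≡ 7
17^9 = 17^8·17^1 ≡ 1  ← first divisor giving 1
The order is 9.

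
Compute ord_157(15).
156

157 is prime, so ord(15) divides φ(157) = 156.
Divisors of 156: 1, 2, 3, 4, 6, 12, 13, 26, 39, 52, 78, 156.
Repeated squaring: 15^1 ≡ 15, 15^2 ≡ 68, 15^4 ≡ 71, 15^8 ≡ 17, 15^16 ≡ 132, 15^32 ≡ 154, 15^64 ≡ 9, 15^128 ≡ 81 (mod 157).
Test 15^d mod 157 for each divisor d in increasing order:
15^1 ≡ 15
15^2 ≡ 68
15^3 = 15^2·15^1 ≡ 78
15^4 ≡ 71
15^6 = 15^4·15^2 ≡ 118
15^12 = 15^8·15^4 ≡ 108
15^13 = 15^8·15^4·15^1 ≡ 50
15^26 = 15^16·15^8·15^2 ≡ 145
15^39 = 15^32·15^4·15^2·15^1 ≡ 28
15^52 = 15^32·15^16·15^4 ≡ 144
15^78 = 15^64·15^8·15^4·15^2 ≡ 156
15^156 = 15^128·15^16·15^8·15^4 ≡ 1  ← first divisor giving 1
The order is 156.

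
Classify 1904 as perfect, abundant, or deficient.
abundant

Proper divisors of 1904: sum = 1 + 2 + 4 + 7 + 8 + 14 + 16 + 17 + ... + 238 + 272 + 476 + 952 (19 divisors) = 2560
Since 2560 > 1904, 1904 is abundant.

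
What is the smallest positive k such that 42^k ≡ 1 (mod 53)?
13

53 is prime, so ord(42) divides φ(53) = 52.
Divisors of 52: 1, 2, 4, 13, 26, 52.
Repeated squaring: 42^1 ≡ 42, 42^2 ≡ 15, 42^4 ≡ 13, 42^8 ≡ 10, 42^16 ≡ 47, 42^32 ≡ 36 (mod 53).
Test 42^d mod 53 for each divisor d in increasing order:
42^1 ≡ 42
42^2 ≡ 15
42^4 ≡ 13
42^13 = 42^8·42^4·42^1 ≡ 1  ← first divisor giving 1
The order is 13.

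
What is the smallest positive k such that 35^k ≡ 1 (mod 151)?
150

151 is prime, so ord(35) divides φ(151) = 150.
Divisors of 150: 1, 2, 3, 5, 6, 10, 15, 25, 30, 50, 75, 150.
Repeated squaring: 35^1 ≡ 35, 35^2 ≡ 17, 35^4 ≡ 138, 35^8 ≡ 18, 35^16 ≡ 22, 35^32 ≡ 31, 35^64 ≡ 55, 35^128 ≡ 5 (mod 151).
Test 35^d mod 151 for each divisor d in increasing order:
35^1 ≡ 35
35^2 ≡ 17
35^3 = 35^2·35^1 ≡ 142
35^5 = 35^4·35^1 ≡ 149
35^6 = 35^4·35^2 ≡ 81
35^10 = 35^8·35^2 ≡ 4
35^15 = 35^8·35^4·35^2·35^1 ≡ 143
35^25 = 35^16·35^8·35^1 ≡ 119
35^30 = 35^16·35^8·35^4·35^2 ≡ 64
35^50 = 35^32·35^16·35^2 ≡ 118
35^75 = 35^64·35^8·35^2·35^1 ≡ 150
35^150 = 35^128·35^16·35^4·35^2 ≡ 1  ← first divisor giving 1
The order is 150.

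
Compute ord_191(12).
95

191 is prime, so ord(12) divides φ(191) = 190.
Divisors of 190: 1, 2, 5, 10, 19, 38, 95, 190.
Repeated squaring: 12^1 ≡ 12, 12^2 ≡ 144, 12^4 ≡ 108, 12^8 ≡ 13, 12^16 ≡ 169, 12^32 ≡ 102, 12^64 ≡ 90, 12^128 ≡ 78 (mod 191).
Test 12^d mod 191 for each divisor d in increasing order:
12^1 ≡ 12
12^2 ≡ 144
12^5 = 12^4·12^1 ≡ 150
12^10 = 12^8·12^2 ≡ 153
12^19 = 12^16·12^2·12^1 ≡ 184
12^38 = 12^32·12^4·12^2 ≡ 49
12^95 = 12^64·12^16·12^8·12^4·12^2·12^1 ≡ 1  ← first divisor giving 1
The order is 95.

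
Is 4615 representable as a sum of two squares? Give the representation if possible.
Not possible

Factorization: 4615 = 5 × 13 × 71
By Fermat: n is sum of two squares iff every prime p ≡ 3 (mod 4) appears to even power.
Prime(s) ≡ 3 (mod 4) with odd exponent: [(71, 1)]
Therefore 4615 cannot be expressed as a² + b².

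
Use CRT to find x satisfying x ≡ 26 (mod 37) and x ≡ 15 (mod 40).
655

Using Chinese Remainder Theorem:
M = 37 × 40 = 1480
M1 = 40, M2 = 37
y1 = 40^(-1) mod 37 = 25
y2 = 37^(-1) mod 40 = 13
x = (26×40×25 + 15×37×13) mod 1480 = 655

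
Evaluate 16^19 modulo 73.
16

Repeated squaring. Binary of 19 = 10011.
16^1 ≡ 16 (mod 73); 16^2 ≡ 37 (mod 73); 16^4 ≡ 55 (mod 73); 16^8 ≡ 32 (mod 73); 16^16 ≡ 2 (mod 73)
16^19 = 16^1 × 16^2 × 16^16 ≡ 16 (mod 73)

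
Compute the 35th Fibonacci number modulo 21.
2

Matrix identity: Q^n = [[F_(n+1), F_n], [F_n, F_(n-1)]] with Q = [[1,1],[1,0]].
n = 35 = 100011₂. Square-and-multiply, entries mod 21:
Q^1 = [[1,1],[1,0]]
Q^2 = (Q^1)² = [[2,1],[1,1]]
Q^4 = (Q^2)² = [[5,3],[3,2]]
Q^8 = (Q^4)² = [[13,0],[0,13]]
Q^17 = (Q^8)²·Q = [[1,1],[1,0]]
Q^35 = (Q^17)²·Q = [[3,2],[2,1]]
F_35 mod 21 = Q^35[0][1] = 2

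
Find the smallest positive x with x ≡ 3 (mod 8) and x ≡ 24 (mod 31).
179

Using Chinese Remainder Theorem:
M = 8 × 31 = 248
M1 = 31, M2 = 8
y1 = 31^(-1) mod 8 = 7
y2 = 8^(-1) mod 31 = 4
x = (3×31×7 + 24×8×4) mod 248 = 179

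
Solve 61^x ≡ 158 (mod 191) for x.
66

Baby-step giant-step with step n = ⌈√191⌉ = 14.
Baby steps 61^j mod 191 (j:value) for j=0..13: 0:1, 1:61, 2:92, 3:73, 4:60, 5:31, 6:172, 7:178, 8:162, 9:141, 10:6, 11:175, 12:170, 13:56.
Giant-step multiplier: 61^(-14) ≡ 61^(190-14) = 61^176 ≡ 26 (mod 191).
Giant steps γ_i = 158·26^i mod 191: γ_0=158, γ_1=97, γ_2=39, γ_3=59, γ_4=6 (in table at j=10).
x = i·n + j = 4·14 + 10 = 66.
Check: 61^66 ≡ 158 (mod 191).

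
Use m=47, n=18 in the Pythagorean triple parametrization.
(1885, 1692, 2533)

Euclid's formula: a = m² - n², b = 2mn, c = m² + n²
m = 47, n = 18
a = 47² - 18² = 2209 - 324 = 1885
b = 2 × 47 × 18 = 1692
c = 47² + 18² = 2209 + 324 = 2533
Verification: 1885² + 1692² = 3553225 + 2862864 = 6416089 = 2533² ✓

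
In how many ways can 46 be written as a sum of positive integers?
105558

p(n) counts ways to write n as a sum of positive integers (order ignored).
Euler's pentagonal recurrence: p(k) = p(k-1) + p(k-2) - p(k-5) - p(k-7) + p(k-12) + p(k-15) - ... (offsets j(3j∓1)/2, signs ++--, p(0)=1, p(<0)=0).
DP table for k = 0..45: p(0)=1, p(1)=1, p(2)=2, p(3)=3, p(4)=5, p(5)=7, p(6)=11, p(7)=15, p(8)=22, p(9)=30, p(10)=42, p(11)=56, p(12)=77, p(13)=101, p(14)=135, p(15)=176, p(16)=231, p(17)=297, p(18)=385, p(19)=490, p(20)=627, p(21)=792, p(22)=1002, p(23)=1255, p(24)=1575, p(25)=1958, p(26)=2436, p(27)=3010, p(28)=3718, p(29)=4565, p(30)=5604, p(31)=6842, p(32)=8349, p(33)=10143, p(34)=12310, p(35)=14883, p(36)=17977, p(37)=21637, p(38)=26015, p(39)=31185, p(40)=37338, p(41)=44583, p(42)=53174, p(43)=63261, p(44)=75175, p(45)=89134.
Final step: p(46) = p(45) + p(44) - p(41) - p(39) + p(34) + p(31) - p(24) - p(20) + p(11) + p(6)
= 89134 + 75175 - 44583 - 31185 + 12310 + 6842 - 1575 - 627 + 56 + 11
= 105558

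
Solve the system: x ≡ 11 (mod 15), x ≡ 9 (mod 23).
101

Using Chinese Remainder Theorem:
M = 15 × 23 = 345
M1 = 23, M2 = 15
y1 = 23^(-1) mod 15 = 2
y2 = 15^(-1) mod 23 = 20
x = (11×23×2 + 9×15×20) mod 345 = 101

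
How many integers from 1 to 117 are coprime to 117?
72

117 = 3^2 × 13
φ(n) = n × ∏(1 - 1/p) for each prime p dividing n
φ(117) = 117 × (1 - 1/3) × (1 - 1/13) = 72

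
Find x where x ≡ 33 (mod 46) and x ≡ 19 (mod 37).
907

Using Chinese Remainder Theorem:
M = 46 × 37 = 1702
M1 = 37, M2 = 46
y1 = 37^(-1) mod 46 = 5
y2 = 46^(-1) mod 37 = 33
x = (33×37×5 + 19×46×33) mod 1702 = 907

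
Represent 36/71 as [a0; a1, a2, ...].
[0; 1, 1, 35]

Euclidean algorithm steps:
36 = 0 × 71 + 36
71 = 1 × 36 + 35
36 = 1 × 35 + 1
35 = 35 × 1 + 0
Continued fraction: [0; 1, 1, 35]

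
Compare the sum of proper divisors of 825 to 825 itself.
deficient

Proper divisors of 825: sum = 1 + 3 + 5 + 11 + 15 + 25 + 33 + 55 + 75 + 165 + 275 = 663
Since 663 < 825, 825 is deficient.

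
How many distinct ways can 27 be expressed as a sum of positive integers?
3010

p(n) counts ways to write n as a sum of positive integers (order ignored).
Euler's pentagonal recurrence: p(k) = p(k-1) + p(k-2) - p(k-5) - p(k-7) + p(k-12) + p(k-15) - ... (offsets j(3j∓1)/2, signs ++--, p(0)=1, p(<0)=0).
DP table for k = 0..26: p(0)=1, p(1)=1, p(2)=2, p(3)=3, p(4)=5, p(5)=7, p(6)=11, p(7)=15, p(8)=22, p(9)=30, p(10)=42, p(11)=56, p(12)=77, p(13)=101, p(14)=135, p(15)=176, p(16)=231, p(17)=297, p(18)=385, p(19)=490, p(20)=627, p(21)=792, p(22)=1002, p(23)=1255, p(24)=1575, p(25)=1958, p(26)=2436.
Final step: p(27) = p(26) + p(25) - p(22) - p(20) + p(15) + p(12) - p(5) - p(1)
= 2436 + 1958 - 1002 - 627 + 176 + 77 - 7 - 1
= 3010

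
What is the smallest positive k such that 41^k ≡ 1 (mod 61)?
10

61 is prime, so ord(41) divides φ(61) = 60.
Divisors of 60: 1, 2, 3, 4, 5, 6, 10, 12, 15, 20, 30, 60.
Repeated squaring: 41^1 ≡ 41, 41^2 ≡ 34, 41^4 ≡ 58, 41^8 ≡ 9, 41^16 ≡ 20, 41^32 ≡ 34 (mod 61).
Test 41^d mod 61 for each divisor d in increasing order:
41^1 ≡ 41
41^2 ≡ 34
41^3 = 41^2·41^1 ≡ 52
41^4 ≡ 58
41^5 = 41^4·41^1 ≡ 60
41^6 = 41^4·41^2 ≡ 20
41^10 = 41^8·41^2 ≡ 1  ← first divisor giving 1
The order is 10.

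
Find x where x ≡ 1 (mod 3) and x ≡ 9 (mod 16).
25

Using Chinese Remainder Theorem:
M = 3 × 16 = 48
M1 = 16, M2 = 3
y1 = 16^(-1) mod 3 = 1
y2 = 3^(-1) mod 16 = 11
x = (1×16×1 + 9×3×11) mod 48 = 25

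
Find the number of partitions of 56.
526823

p(n) counts ways to write n as a sum of positive integers (order ignored).
Euler's pentagonal recurrence: p(k) = p(k-1) + p(k-2) - p(k-5) - p(k-7) + p(k-12) + p(k-15) - ... (offsets j(3j∓1)/2, signs ++--, p(0)=1, p(<0)=0).
DP table for k = 0..55: p(0)=1, p(1)=1, p(2)=2, p(3)=3, p(4)=5, p(5)=7, p(6)=11, p(7)=15, p(8)=22, p(9)=30, p(10)=42, p(11)=56, p(12)=77, p(13)=101, p(14)=135, p(15)=176, p(16)=231, p(17)=297, p(18)=385, p(19)=490, p(20)=627, p(21)=792, p(22)=1002, p(23)=1255, p(24)=1575, p(25)=1958, p(26)=2436, p(27)=3010, p(28)=3718, p(29)=4565, p(30)=5604, p(31)=6842, p(32)=8349, p(33)=10143, p(34)=12310, p(35)=14883, p(36)=17977, p(37)=21637, p(38)=26015, p(39)=31185, p(40)=37338, p(41)=44583, p(42)=53174, p(43)=63261, p(44)=75175, p(45)=89134, p(46)=105558, p(47)=124754, p(48)=147273, p(49)=173525, p(50)=204226, p(51)=239943, p(52)=281589, p(53)=329931, p(54)=386155, p(55)=451276.
Final step: p(56) = p(55) + p(54) - p(51) - p(49) + p(44) + p(41) - p(34) - p(30) + p(21) + p(16) - p(5)
= 451276 + 386155 - 239943 - 173525 + 75175 + 44583 - 12310 - 5604 + 792 + 231 - 7
= 526823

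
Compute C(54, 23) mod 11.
5

Using Lucas' theorem:
Write n=54 and k=23 in base 11:
n in base 11: [4, 10]
k in base 11: [2, 1]
C(54,23) mod 11 = ∏ C(n_i, k_i) mod 11
Digit binomials (mod 11): C(4,2) = 6; C(10,1) = 10
Product: 6 × 10 = 60 ≡ 5 (mod 11)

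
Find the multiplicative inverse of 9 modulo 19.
17

gcd(9, 19) = 1, so the inverse exists.
Extended Euclidean algorithm on (19, 9):
19 = 2 × 9 + 1  ⟹  1 = (1)·19 + (-2)·9
So (-2)·9 ≡ 1 (mod 19), i.e. 9^(-1) ≡ -2 ≡ 17 (mod 19).
Check: 9 × 17 = 153 ≡ 1 (mod 19)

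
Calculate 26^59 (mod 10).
6

Repeated squaring. Binary of 59 = 111011.
26^1 ≡ 6 (mod 10); 26^2 ≡ 6 (mod 10); 26^4 ≡ 6 (mod 10); 26^8 ≡ 6 (mod 10); 26^16 ≡ 6 (mod 10); 26^32 ≡ 6 (mod 10)
26^59 = 26^1 × 26^2 × 26^8 × 26^16 × 26^32 ≡ 6 (mod 10)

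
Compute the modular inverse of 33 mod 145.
22

gcd(33, 145) = 1, so the inverse exists.
Extended Euclidean algorithm on (145, 33):
145 = 4 × 33 + 13  ⟹  13 = (1)·145 + (-4)·33
33 = 2 × 13 + 7  ⟹  7 = (-2)·145 + (9)·33
13 = 1 × 7 + 6  ⟹  6 = (3)·145 + (-13)·33
7 = 1 × 6 + 1  ⟹  1 = (-5)·145 + (22)·33
So (22)·33 ≡ 1 (mod 145), i.e. 33^(-1) ≡ 22 (mod 145).
Check: 33 × 22 = 726 ≡ 1 (mod 145)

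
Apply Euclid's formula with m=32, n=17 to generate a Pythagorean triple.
(735, 1088, 1313)

Euclid's formula: a = m² - n², b = 2mn, c = m² + n²
m = 32, n = 17
a = 32² - 17² = 1024 - 289 = 735
b = 2 × 32 × 17 = 1088
c = 32² + 17² = 1024 + 289 = 1313
Verification: 735² + 1088² = 540225 + 1183744 = 1723969 = 1313² ✓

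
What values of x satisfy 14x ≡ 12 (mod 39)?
x ≡ 12 (mod 39)

gcd(14, 39) = 1, which divides 12, so solutions exist.
Find 14^(-1) mod 39 by the extended Euclidean algorithm:
39 = 2 × 14 + 11  ⟹  11 = (1)·39 + (-2)·14
14 = 1 × 11 + 3  ⟹  3 = (-1)·39 + (3)·14
11 = 3 × 3 + 2  ⟹  2 = (4)·39 + (-11)·14
3 = 1 × 2 + 1  ⟹  1 = (-5)·39 + (14)·14
So (14)·14 ≡ 1 (mod 39), i.e. 14^(-1) ≡ 14 (mod 39).
x ≡ 14 × 12 = 168 ≡ 12 (mod 39).
Check: 14 × 12 = 168 ≡ 12 (mod 39).
Unique solution: x ≡ 12 (mod 39)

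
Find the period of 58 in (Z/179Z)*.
178

179 is prime, so ord(58) divides φ(179) = 178.
Divisors of 178: 1, 2, 89, 178.
Repeated squaring: 58^1 ≡ 58, 58^2 ≡ 142, 58^4 ≡ 116, 58^8 ≡ 31, 58^16 ≡ 66, 58^32 ≡ 60, 58^64 ≡ 20, 58^128 ≡ 42 (mod 179).
Test 58^d mod 179 for each divisor d in increasing order:
58^1 ≡ 58
58^2 ≡ 142
58^89 = 58^64·58^16·58^8·58^1 ≡ 178
58^178 = 58^128·58^32·58^16·58^2 ≡ 1  ← first divisor giving 1
The order is 178.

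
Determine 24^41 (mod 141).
126

Repeated squaring. Binary of 41 = 101001.
24^1 ≡ 24 (mod 141); 24^2 ≡ 12 (mod 141); 24^4 ≡ 3 (mod 141); 24^8 ≡ 9 (mod 141); 24^16 ≡ 81 (mod 141); 24^32 ≡ 75 (mod 141)
24^41 = 24^1 × 24^8 × 24^32 ≡ 126 (mod 141)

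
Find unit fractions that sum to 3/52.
1/18 + 1/468

Greedy algorithm:
3/52: ceiling(52/3) = 18, use 1/18
1/468: ceiling(468/1) = 468, use 1/468
Result: 3/52 = 1/18 + 1/468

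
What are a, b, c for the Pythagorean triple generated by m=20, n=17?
(111, 680, 689)

Euclid's formula: a = m² - n², b = 2mn, c = m² + n²
m = 20, n = 17
a = 20² - 17² = 400 - 289 = 111
b = 2 × 20 × 17 = 680
c = 20² + 17² = 400 + 289 = 689
Verification: 111² + 680² = 12321 + 462400 = 474721 = 689² ✓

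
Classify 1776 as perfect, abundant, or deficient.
abundant

Proper divisors of 1776: sum = 1 + 2 + 3 + 4 + 6 + 8 + 12 + 16 + ... + 296 + 444 + 592 + 888 (19 divisors) = 2936
Since 2936 > 1776, 1776 is abundant.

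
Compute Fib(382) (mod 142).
29

Matrix identity: Q^n = [[F_(n+1), F_n], [F_n, F_(n-1)]] with Q = [[1,1],[1,0]].
n = 382 = 101111110₂. Square-and-multiply, entries mod 142:
Q^1 = [[1,1],[1,0]]
Q^2 = (Q^1)² = [[2,1],[1,1]]
Q^5 = (Q^2)²·Q = [[8,5],[5,3]]
Q^11 = (Q^5)²·Q = [[2,89],[89,55]]
Q^23 = (Q^11)²·Q = [[76,115],[115,103]]
Q^47 = (Q^23)²·Q = [[110,115],[115,137]]
Q^95 = (Q^47)²·Q = [[54,49],[49,5]]
Q^191 = (Q^95)²·Q = [[114,63],[63,51]]
Q^382 = (Q^191)² = [[67,29],[29,38]]
F_382 mod 142 = Q^382[0][1] = 29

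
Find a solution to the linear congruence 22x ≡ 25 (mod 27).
x ≡ 22 (mod 27)

gcd(22, 27) = 1, which divides 25, so solutions exist.
Find 22^(-1) mod 27 by the extended Euclidean algorithm:
27 = 1 × 22 + 5  ⟹  5 = (1)·27 + (-1)·22
22 = 4 × 5 + 2  ⟹  2 = (-4)·27 + (5)·22
5 = 2 × 2 + 1  ⟹  1 = (9)·27 + (-11)·22
So (-11)·22 ≡ 1 (mod 27), i.e. 22^(-1) ≡ -11 ≡ 16 (mod 27).
x ≡ 16 × 25 = 400 ≡ 22 (mod 27).
Check: 22 × 22 = 484 ≡ 25 (mod 27).
Unique solution: x ≡ 22 (mod 27)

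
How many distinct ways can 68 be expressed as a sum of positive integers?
3087735

p(n) counts ways to write n as a sum of positive integers (order ignored).
Euler's pentagonal recurrence: p(k) = p(k-1) + p(k-2) - p(k-5) - p(k-7) + p(k-12) + p(k-15) - ... (offsets j(3j∓1)/2, signs ++--, p(0)=1, p(<0)=0).
DP table for k = 0..67: p(0)=1, p(1)=1, p(2)=2, p(3)=3, p(4)=5, p(5)=7, p(6)=11, p(7)=15, p(8)=22, p(9)=30, p(10)=42, p(11)=56, p(12)=77, p(13)=101, p(14)=135, p(15)=176, p(16)=231, p(17)=297, p(18)=385, p(19)=490, p(20)=627, p(21)=792, p(22)=1002, p(23)=1255, p(24)=1575, p(25)=1958, p(26)=2436, p(27)=3010, p(28)=3718, p(29)=4565, p(30)=5604, p(31)=6842, p(32)=8349, p(33)=10143, p(34)=12310, p(35)=14883, p(36)=17977, p(37)=21637, p(38)=26015, p(39)=31185, p(40)=37338, p(41)=44583, p(42)=53174, p(43)=63261, p(44)=75175, p(45)=89134, p(46)=105558, p(47)=124754, p(48)=147273, p(49)=173525, p(50)=204226, p(51)=239943, p(52)=281589, p(53)=329931, p(54)=386155, p(55)=451276, p(56)=526823, p(57)=614154, p(58)=715220, p(59)=831820, p(60)=966467, p(61)=1121505, p(62)=1300156, p(63)=1505499, p(64)=1741630, p(65)=2012558, p(66)=2323520, p(67)=2679689.
Final step: p(68) = p(67) + p(66) - p(63) - p(61) + p(56) + p(53) - p(46) - p(42) + p(33) + p(28) - p(17) - p(11)
= 2679689 + 2323520 - 1505499 - 1121505 + 526823 + 329931 - 105558 - 53174 + 10143 + 3718 - 297 - 56
= 3087735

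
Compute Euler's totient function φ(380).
144

380 = 2^2 × 5 × 19
φ(n) = n × ∏(1 - 1/p) for each prime p dividing n
φ(380) = 380 × (1 - 1/2) × (1 - 1/5) × (1 - 1/19) = 144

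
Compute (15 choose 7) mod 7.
2

Using Lucas' theorem:
Write n=15 and k=7 in base 7:
n in base 7: [2, 1]
k in base 7: [1, 0]
C(15,7) mod 7 = ∏ C(n_i, k_i) mod 7
Digit binomials (mod 7): C(2,1) = 2; C(1,0) = 1
Product: 2 × 1 = 2 ≡ 2 (mod 7)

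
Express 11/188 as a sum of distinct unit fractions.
1/18 + 1/339 + 1/191196

Greedy algorithm:
11/188: ceiling(188/11) = 18, use 1/18
5/1692: ceiling(1692/5) = 339, use 1/339
1/191196: ceiling(191196/1) = 191196, use 1/191196
Result: 11/188 = 1/18 + 1/339 + 1/191196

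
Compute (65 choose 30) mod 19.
0

Using Lucas' theorem:
Write n=65 and k=30 in base 19:
n in base 19: [3, 8]
k in base 19: [1, 11]
C(65,30) mod 19 = ∏ C(n_i, k_i) mod 19
Digit binomials (mod 19): C(3,1) = 3; C(8,11) = 0 (k_i > n_i)
Product: 3 × 0 = 0 ≡ 0 (mod 19)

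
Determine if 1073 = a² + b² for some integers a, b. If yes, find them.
7² + 32² (a=7, b=32)

Factorization: 1073 = 29 × 37
By Fermat: n is sum of two squares iff every prime p ≡ 3 (mod 4) appears to even power.
All primes ≡ 3 (mod 4) appear to even power.
Search a = 0, 1, 2, … for 1073 - a² a perfect square: first hit at a = 7: 1073 - 49 = 1024 = 32².
1073 = 7² + 32² = 49 + 1024 ✓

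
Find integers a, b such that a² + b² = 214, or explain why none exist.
Not possible

Factorization: 214 = 2 × 107
By Fermat: n is sum of two squares iff every prime p ≡ 3 (mod 4) appears to even power.
Prime(s) ≡ 3 (mod 4) with odd exponent: [(107, 1)]
Therefore 214 cannot be expressed as a² + b².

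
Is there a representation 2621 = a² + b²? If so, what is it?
11² + 50² (a=11, b=50)

Factorization: 2621 = 2621
By Fermat: n is sum of two squares iff every prime p ≡ 3 (mod 4) appears to even power.
All primes ≡ 3 (mod 4) appear to even power.
Search a = 0, 1, 2, … for 2621 - a² a perfect square: first hit at a = 11: 2621 - 121 = 2500 = 50².
2621 = 11² + 50² = 121 + 2500 ✓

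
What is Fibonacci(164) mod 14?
3

Matrix identity: Q^n = [[F_(n+1), F_n], [F_n, F_(n-1)]] with Q = [[1,1],[1,0]].
n = 164 = 10100100₂. Square-and-multiply, entries mod 14:
Q^1 = [[1,1],[1,0]]
Q^2 = (Q^1)² = [[2,1],[1,1]]
Q^5 = (Q^2)²·Q = [[8,5],[5,3]]
Q^10 = (Q^5)² = [[5,13],[13,6]]
Q^20 = (Q^10)² = [[12,3],[3,9]]
Q^41 = (Q^20)²·Q = [[6,13],[13,7]]
Q^82 = (Q^41)² = [[9,1],[1,8]]
Q^164 = (Q^82)² = [[12,3],[3,9]]
F_164 mod 14 = Q^164[0][1] = 3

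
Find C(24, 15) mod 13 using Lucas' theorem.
3

Using Lucas' theorem:
Write n=24 and k=15 in base 13:
n in base 13: [1, 11]
k in base 13: [1, 2]
C(24,15) mod 13 = ∏ C(n_i, k_i) mod 13
Digit binomials (mod 13): C(1,1) = 1; C(11,2) = 55 ≡ 3
Product: 1 × 3 = 3 ≡ 3 (mod 13)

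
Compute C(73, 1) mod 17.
5

Using Lucas' theorem:
Write n=73 and k=1 in base 17:
n in base 17: [4, 5]
k in base 17: [0, 1]
C(73,1) mod 17 = ∏ C(n_i, k_i) mod 17
Digit binomials (mod 17): C(4,0) = 1; C(5,1) = 5
Product: 1 × 5 = 5 ≡ 5 (mod 17)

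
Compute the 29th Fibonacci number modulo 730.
309

Matrix identity: Q^n = [[F_(n+1), F_n], [F_n, F_(n-1)]] with Q = [[1,1],[1,0]].
n = 29 = 11101₂. Square-and-multiply, entries mod 730:
Q^1 = [[1,1],[1,0]]
Q^3 = (Q^1)²·Q = [[3,2],[2,1]]
Q^7 = (Q^3)²·Q = [[21,13],[13,8]]
Q^14 = (Q^7)² = [[610,377],[377,233]]
Q^29 = (Q^14)²·Q = [[570,309],[309,261]]
F_29 mod 730 = Q^29[0][1] = 309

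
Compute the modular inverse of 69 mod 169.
49

gcd(69, 169) = 1, so the inverse exists.
Extended Euclidean algorithm on (169, 69):
169 = 2 × 69 + 31  ⟹  31 = (1)·169 + (-2)·69
69 = 2 × 31 + 7  ⟹  7 = (-2)·169 + (5)·69
31 = 4 × 7 + 3  ⟹  3 = (9)·169 + (-22)·69
7 = 2 × 3 + 1  ⟹  1 = (-20)·169 + (49)·69
So (49)·69 ≡ 1 (mod 169), i.e. 69^(-1) ≡ 49 (mod 169).
Check: 69 × 49 = 3381 ≡ 1 (mod 169)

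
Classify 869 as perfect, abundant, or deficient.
deficient

Proper divisors of 869: sum = 1 + 11 + 79 = 91
Since 91 < 869, 869 is deficient.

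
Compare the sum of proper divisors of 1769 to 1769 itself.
deficient

Proper divisors of 1769: sum = 1 + 29 + 61 = 91
Since 91 < 1769, 1769 is deficient.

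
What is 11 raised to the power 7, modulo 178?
87

Repeated squaring. Binary of 7 = 111.
11^1 ≡ 11 (mod 178); 11^2 ≡ 121 (mod 178); 11^4 ≡ 45 (mod 178)
11^7 = 11^1 × 11^2 × 11^4 ≡ 87 (mod 178)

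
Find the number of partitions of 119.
1653668665

p(n) counts ways to write n as a sum of positive integers (order ignored).
Euler's pentagonal recurrence: p(k) = p(k-1) + p(k-2) - p(k-5) - p(k-7) + p(k-12) + p(k-15) - ... (offsets j(3j∓1)/2, signs ++--, p(0)=1, p(<0)=0).
DP table for k = 0..118: p(0)=1, p(1)=1, p(2)=2, p(3)=3, p(4)=5, p(5)=7, p(6)=11, p(7)=15, p(8)=22, p(9)=30, p(10)=42, p(11)=56, p(12)=77, p(13)=101, p(14)=135, p(15)=176, p(16)=231, p(17)=297, p(18)=385, p(19)=490, p(20)=627, p(21)=792, p(22)=1002, p(23)=1255, p(24)=1575, p(25)=1958, p(26)=2436, p(27)=3010, p(28)=3718, p(29)=4565, p(30)=5604, p(31)=6842, p(32)=8349, p(33)=10143, p(34)=12310, p(35)=14883, p(36)=17977, p(37)=21637, p(38)=26015, p(39)=31185, p(40)=37338, p(41)=44583, p(42)=53174, p(43)=63261, p(44)=75175, p(45)=89134, p(46)=105558, p(47)=124754, p(48)=147273, p(49)=173525, p(50)=204226, p(51)=239943, p(52)=281589, p(53)=329931, p(54)=386155, p(55)=451276, p(56)=526823, p(57)=614154, p(58)=715220, p(59)=831820, p(60)=966467, p(61)=1121505, p(62)=1300156, p(63)=1505499, p(64)=1741630, p(65)=2012558, p(66)=2323520, p(67)=2679689, p(68)=3087735, p(69)=3554345, p(70)=4087968, p(71)=4697205, p(72)=5392783, p(73)=6185689, p(74)=7089500, p(75)=8118264, p(76)=9289091, p(77)=10619863, p(78)=12132164, p(79)=13848650, p(80)=15796476, p(81)=18004327, p(82)=20506255, p(83)=23338469, p(84)=26543660, p(85)=30167357, p(86)=34262962, p(87)=38887673, p(88)=44108109, p(89)=49995925, p(90)=56634173, p(91)=64112359, p(92)=72533807, p(93)=82010177, p(94)=92669720, p(95)=104651419, p(96)=118114304, p(97)=133230930, p(98)=150198136, p(99)=169229875, p(100)=190569292, p(101)=214481126, p(102)=241265379, p(103)=271248950, p(104)=304801365, p(105)=342325709, p(106)=384276336, p(107)=431149389, p(108)=483502844, p(109)=541946240, p(110)=607163746, p(111)=679903203, p(112)=761002156, p(113)=851376628, p(114)=952050665, p(115)=1064144451, p(116)=1188908248, p(117)=1327710076, p(118)=1482074143.
Final step: p(119) = p(118) + p(117) - p(114) - p(112) + p(107) + p(104) - p(97) - p(93) + p(84) + p(79) - p(68) - p(62) + p(49) + p(42) - p(27) - p(19) + p(2)
= 1482074143 + 1327710076 - 952050665 - 761002156 + 431149389 + 304801365 - 133230930 - 82010177 + 26543660 + 13848650 - 3087735 - 1300156 + 173525 + 53174 - 3010 - 490 + 2
= 1653668665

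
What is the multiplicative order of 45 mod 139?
23

139 is prime, so ord(45) divides φ(139) = 138.
Divisors of 138: 1, 2, 3, 6, 23, 46, 69, 138.
Repeated squaring: 45^1 ≡ 45, 45^2 ≡ 79, 45^4 ≡ 125, 45^8 ≡ 57, 45^16 ≡ 52, 45^32 ≡ 63, 45^64 ≡ 77, 45^128 ≡ 91 (mod 139).
Test 45^d mod 139 for each divisor d in increasing order:
45^1 ≡ 45
45^2 ≡ 79
45^3 = 45^2·45^1 ≡ 80
45^6 = 45^4·45^2 ≡ 6
45^23 = 45^16·45^4·45^2·45^1 ≡ 1  ← first divisor giving 1
The order is 23.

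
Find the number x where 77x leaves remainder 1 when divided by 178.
37

gcd(77, 178) = 1, so the inverse exists.
Extended Euclidean algorithm on (178, 77):
178 = 2 × 77 + 24  ⟹  24 = (1)·178 + (-2)·77
77 = 3 × 24 + 5  ⟹  5 = (-3)·178 + (7)·77
24 = 4 × 5 + 4  ⟹  4 = (13)·178 + (-30)·77
5 = 1 × 4 + 1  ⟹  1 = (-16)·178 + (37)·77
So (37)·77 ≡ 1 (mod 178), i.e. 77^(-1) ≡ 37 (mod 178).
Check: 77 × 37 = 2849 ≡ 1 (mod 178)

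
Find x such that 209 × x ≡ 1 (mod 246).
113

gcd(209, 246) = 1, so the inverse exists.
Extended Euclidean algorithm on (246, 209):
246 = 1 × 209 + 37  ⟹  37 = (1)·246 + (-1)·209
209 = 5 × 37 + 24  ⟹  24 = (-5)·246 + (6)·209
37 = 1 × 24 + 13  ⟹  13 = (6)·246 + (-7)·209
24 = 1 × 13 + 11  ⟹  11 = (-11)·246 + (13)·209
13 = 1 × 11 + 2  ⟹  2 = (17)·246 + (-20)·209
11 = 5 × 2 + 1  ⟹  1 = (-96)·246 + (113)·209
So (113)·209 ≡ 1 (mod 246), i.e. 209^(-1) ≡ 113 (mod 246).
Check: 209 × 113 = 23617 ≡ 1 (mod 246)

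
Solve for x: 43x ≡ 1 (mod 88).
43

gcd(43, 88) = 1, so the inverse exists.
Extended Euclidean algorithm on (88, 43):
88 = 2 × 43 + 2  ⟹  2 = (1)·88 + (-2)·43
43 = 21 × 2 + 1  ⟹  1 = (-21)·88 + (43)·43
So (43)·43 ≡ 1 (mod 88), i.e. 43^(-1) ≡ 43 (mod 88).
Check: 43 × 43 = 1849 ≡ 1 (mod 88)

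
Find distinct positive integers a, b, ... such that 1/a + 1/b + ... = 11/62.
1/6 + 1/93

Greedy algorithm:
11/62: ceiling(62/11) = 6, use 1/6
1/93: ceiling(93/1) = 93, use 1/93
Result: 11/62 = 1/6 + 1/93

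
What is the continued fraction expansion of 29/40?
[0; 1, 2, 1, 1, 1, 3]

Euclidean algorithm steps:
29 = 0 × 40 + 29
40 = 1 × 29 + 11
29 = 2 × 11 + 7
11 = 1 × 7 + 4
7 = 1 × 4 + 3
4 = 1 × 3 + 1
3 = 3 × 1 + 0
Continued fraction: [0; 1, 2, 1, 1, 1, 3]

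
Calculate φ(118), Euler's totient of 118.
58

118 = 2 × 59
φ(n) = n × ∏(1 - 1/p) for each prime p dividing n
φ(118) = 118 × (1 - 1/2) × (1 - 1/59) = 58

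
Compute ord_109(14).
108

109 is prime, so ord(14) divides φ(109) = 108.
Divisors of 108: 1, 2, 3, 4, 6, 9, 12, 18, 27, 36, 54, 108.
Repeated squaring: 14^1 ≡ 14, 14^2 ≡ 87, 14^4 ≡ 48, 14^8 ≡ 15, 14^16 ≡ 7, 14^32 ≡ 49, 14^64 ≡ 3 (mod 109).
Test 14^d mod 109 for each divisor d in increasing order:
14^1 ≡ 14
14^2 ≡ 87
14^3 = 14^2·14^1 ≡ 19
14^4 ≡ 48
14^6 = 14^4·14^2 ≡ 34
14^9 = 14^8·14^1 ≡ 101
14^12 = 14^8·14^4 ≡ 66
14^18 = 14^16·14^2 ≡ 64
14^27 = 14^16·14^8·14^2·14^1 ≡ 33
14^36 = 14^32·14^4 ≡ 63
14^54 = 14^32·14^16·14^4·14^2 ≡ 108
14^108 = 14^64·14^32·14^8·14^4 ≡ 1  ← first divisor giving 1
The order is 108.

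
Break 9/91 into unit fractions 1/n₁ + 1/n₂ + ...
1/11 + 1/126 + 1/18018

Greedy algorithm:
9/91: ceiling(91/9) = 11, use 1/11
8/1001: ceiling(1001/8) = 126, use 1/126
1/18018: ceiling(18018/1) = 18018, use 1/18018
Result: 9/91 = 1/11 + 1/126 + 1/18018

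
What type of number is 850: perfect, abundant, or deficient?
deficient

Proper divisors of 850: sum = 1 + 2 + 5 + 10 + 17 + 25 + 34 + 50 + 85 + 170 + 425 = 824
Since 824 < 850, 850 is deficient.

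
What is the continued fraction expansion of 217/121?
[1; 1, 3, 1, 5, 4]

Euclidean algorithm steps:
217 = 1 × 121 + 96
121 = 1 × 96 + 25
96 = 3 × 25 + 21
25 = 1 × 21 + 4
21 = 5 × 4 + 1
4 = 4 × 1 + 0
Continued fraction: [1; 1, 3, 1, 5, 4]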